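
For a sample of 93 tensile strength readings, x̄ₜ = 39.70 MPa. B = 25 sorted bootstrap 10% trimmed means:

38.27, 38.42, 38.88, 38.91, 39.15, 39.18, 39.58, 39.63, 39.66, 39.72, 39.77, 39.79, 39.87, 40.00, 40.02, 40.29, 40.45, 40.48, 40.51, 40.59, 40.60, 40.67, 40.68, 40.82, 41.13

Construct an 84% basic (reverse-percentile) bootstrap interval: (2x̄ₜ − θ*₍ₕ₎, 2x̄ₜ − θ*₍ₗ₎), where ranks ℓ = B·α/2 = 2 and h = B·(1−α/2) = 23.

Percentile endpoints at ranks 2 and 23: θ*₍2₎ = 38.42, θ*₍23₎ = 40.68.
Basic interval reflects these around x̄ₜ:
  lower = 2 × 39.70 − 40.68 = 38.72
  upper = 2 × 39.70 − 38.42 = 40.98

(38.72, 40.98)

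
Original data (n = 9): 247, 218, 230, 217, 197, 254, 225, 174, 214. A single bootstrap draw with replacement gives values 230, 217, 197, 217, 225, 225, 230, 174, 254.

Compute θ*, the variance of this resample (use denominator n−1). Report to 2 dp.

θ* = 506.94

Mean = 218.7778; sum of squared deviations = 4055.5556
s² = 4055.5556 / 8 = 506.9444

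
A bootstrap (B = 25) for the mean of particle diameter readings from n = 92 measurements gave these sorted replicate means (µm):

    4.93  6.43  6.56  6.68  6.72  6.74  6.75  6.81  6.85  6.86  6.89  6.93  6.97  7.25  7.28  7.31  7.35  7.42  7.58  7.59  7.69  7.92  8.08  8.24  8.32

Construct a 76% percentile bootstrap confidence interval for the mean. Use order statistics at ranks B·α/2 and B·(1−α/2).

α = 0.24; lower rank = 25 × 0.120 = 3; upper rank = 25 × 0.880 = 22.
The 3rd smallest replicate is 6.56; the 22nd is 7.92.

(6.56, 7.92)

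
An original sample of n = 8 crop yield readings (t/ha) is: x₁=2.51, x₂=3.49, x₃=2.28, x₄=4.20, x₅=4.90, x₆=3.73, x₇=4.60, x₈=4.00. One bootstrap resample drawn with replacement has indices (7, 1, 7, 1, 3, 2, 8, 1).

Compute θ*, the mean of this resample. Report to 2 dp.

θ* = 3.31

Resample values: 4.60, 2.51, 4.60, 2.51, 2.28, 3.49, 4.00, 2.51.
Mean = (4.60 + 2.51 + 4.60 + 2.51 + 2.28 + 3.49 + 4.00 + 2.51) / 8 = 26.500 / 8 = 3.31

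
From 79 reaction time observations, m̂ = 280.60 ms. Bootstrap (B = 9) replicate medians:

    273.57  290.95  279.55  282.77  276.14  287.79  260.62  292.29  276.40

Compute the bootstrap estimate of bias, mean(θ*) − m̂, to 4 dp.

bias = −0.5911

mean(θ*) = (273.57 + 290.95 + 279.55 + 282.77 + 276.14 + 287.79 + 260.62 + 292.29 + 276.40) / 9 = 280.00889
bias = 280.00889 − 280.60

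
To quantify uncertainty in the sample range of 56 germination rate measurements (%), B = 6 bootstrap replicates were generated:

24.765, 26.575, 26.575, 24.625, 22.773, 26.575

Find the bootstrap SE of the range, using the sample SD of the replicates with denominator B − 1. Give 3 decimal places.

SE* = 1.549

Bootstrap SE is the standard deviation of the 6 replicate ranges.
Mean of replicates: (24.765 + 26.575 + 26.575 + 24.625 + 22.773 + 26.575) / 6 = 151.8880 / 6 = 25.3147
Sum of squared deviations: (−0.5497)² + (+1.2603)² + (+1.2603)² + (−0.6897)² + (−2.5417)² + (+1.2603)² = 12.0032
Variance = 12.0032 / 5 = 2.4006
SE* = √2.4006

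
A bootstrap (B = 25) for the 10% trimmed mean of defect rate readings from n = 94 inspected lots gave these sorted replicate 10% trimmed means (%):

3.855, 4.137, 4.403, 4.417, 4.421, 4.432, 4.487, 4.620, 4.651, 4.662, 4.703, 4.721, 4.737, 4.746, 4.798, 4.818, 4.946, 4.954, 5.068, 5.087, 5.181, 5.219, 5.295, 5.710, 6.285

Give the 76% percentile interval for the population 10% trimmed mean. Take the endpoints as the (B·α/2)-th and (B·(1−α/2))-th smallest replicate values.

α = 0.24; lower rank = 25 × 0.120 = 3; upper rank = 25 × 0.880 = 22.
The 3rd smallest replicate is 4.403; the 22nd is 5.219.

(4.403, 5.219)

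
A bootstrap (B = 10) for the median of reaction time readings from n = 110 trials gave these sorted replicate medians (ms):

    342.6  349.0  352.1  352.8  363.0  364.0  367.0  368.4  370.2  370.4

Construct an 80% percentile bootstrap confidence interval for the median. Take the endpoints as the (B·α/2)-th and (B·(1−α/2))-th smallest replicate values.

α = 0.20; lower rank = 10 × 0.100 = 1; upper rank = 10 × 0.900 = 9.
The 1st smallest replicate is 342.6; the 9th is 370.2.

(342.6, 370.2)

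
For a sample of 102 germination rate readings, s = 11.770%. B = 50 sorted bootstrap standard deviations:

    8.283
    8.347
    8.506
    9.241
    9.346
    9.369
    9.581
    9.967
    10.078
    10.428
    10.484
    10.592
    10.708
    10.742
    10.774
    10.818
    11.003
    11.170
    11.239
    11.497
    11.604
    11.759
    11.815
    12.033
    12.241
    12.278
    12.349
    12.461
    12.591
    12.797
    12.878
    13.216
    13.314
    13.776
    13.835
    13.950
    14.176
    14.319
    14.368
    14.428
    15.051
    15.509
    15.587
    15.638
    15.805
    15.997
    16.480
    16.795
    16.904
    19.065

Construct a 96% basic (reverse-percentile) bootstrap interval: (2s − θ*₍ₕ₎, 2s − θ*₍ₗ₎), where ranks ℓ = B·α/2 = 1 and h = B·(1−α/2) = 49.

Percentile endpoints at ranks 1 and 49: θ*₍1₎ = 8.283, θ*₍49₎ = 16.904.
Basic interval reflects these around s:
  lower = 2 × 11.770 − 16.904 = 6.636
  upper = 2 × 11.770 − 8.283 = 15.257

(6.636, 15.257)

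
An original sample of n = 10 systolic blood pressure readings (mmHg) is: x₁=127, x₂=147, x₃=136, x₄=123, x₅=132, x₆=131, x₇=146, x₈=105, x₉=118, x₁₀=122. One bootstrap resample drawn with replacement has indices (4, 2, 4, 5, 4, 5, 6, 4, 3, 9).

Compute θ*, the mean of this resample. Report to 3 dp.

θ* = 128.800

Resample values: 123, 147, 123, 132, 123, 132, 131, 123, 136, 118.
Mean = (123 + 147 + 123 + 132 + 123 + 132 + 131 + 123 + 136 + 118) / 10 = 1288.0 / 10 = 128.800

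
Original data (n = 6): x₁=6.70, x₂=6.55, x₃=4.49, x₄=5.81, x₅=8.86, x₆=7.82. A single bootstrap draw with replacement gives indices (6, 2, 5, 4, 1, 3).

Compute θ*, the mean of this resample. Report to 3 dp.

θ* = 6.705

Resample values: 7.82, 6.55, 8.86, 5.81, 6.70, 4.49.
Mean = (7.82 + 6.55 + 8.86 + 5.81 + 6.70 + 4.49) / 6 = 40.230 / 6 = 6.705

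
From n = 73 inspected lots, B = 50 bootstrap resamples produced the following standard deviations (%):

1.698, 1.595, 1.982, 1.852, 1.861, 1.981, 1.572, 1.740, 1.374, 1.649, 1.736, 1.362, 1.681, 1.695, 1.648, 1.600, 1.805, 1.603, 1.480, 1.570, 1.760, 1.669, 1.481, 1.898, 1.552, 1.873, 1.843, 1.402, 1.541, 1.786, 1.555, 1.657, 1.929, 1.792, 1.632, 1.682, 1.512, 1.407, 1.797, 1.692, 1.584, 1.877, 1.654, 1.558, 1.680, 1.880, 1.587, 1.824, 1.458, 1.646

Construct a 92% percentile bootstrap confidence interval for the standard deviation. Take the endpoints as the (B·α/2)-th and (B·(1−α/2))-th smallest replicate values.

(1.374, 1.929)

Sorted replicates: 1.362, 1.374, 1.402, 1.407, 1.458, 1.480, 1.481, 1.512, 1.541, 1.552, 1.555, 1.558, 1.570, 1.572, 1.584, 1.587, 1.595, 1.600, 1.603, 1.632, 1.646, 1.648, 1.649, 1.654, 1.657, 1.669, 1.680, 1.681, 1.682, 1.692, 1.695, 1.698, 1.736, 1.740, 1.760, 1.786, 1.792, 1.797, 1.805, 1.824, 1.843, 1.852, 1.861, 1.873, 1.877, 1.880, 1.898, 1.929, 1.981, 1.982
α = 0.08; lower rank = 50 × 0.040 = 2; upper rank = 50 × 0.960 = 48.
The 2nd smallest replicate is 1.374; the 48th is 1.929.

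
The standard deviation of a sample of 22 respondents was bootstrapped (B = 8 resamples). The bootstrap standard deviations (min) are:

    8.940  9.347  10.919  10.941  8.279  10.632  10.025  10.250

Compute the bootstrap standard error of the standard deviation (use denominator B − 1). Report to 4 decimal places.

Bootstrap SE is the standard deviation of the 8 replicate standard deviations.
Mean of replicates: (8.940 + 9.347 + 10.919 + 10.941 + 8.279 + 10.632 + 10.025 + 10.250) / 8 = 79.33300 / 8 = 9.91662
Sum of squared deviations: (−0.97663)² + (−0.56963)² + (+1.00238)² + (+1.02438)² + (−1.63762)² + (+0.71537)² + (+0.10838)² + (+0.33338)² = 6.64883
Variance = 6.64883 / 7 = 0.94983
SE* = √0.94983

SE* = 0.9746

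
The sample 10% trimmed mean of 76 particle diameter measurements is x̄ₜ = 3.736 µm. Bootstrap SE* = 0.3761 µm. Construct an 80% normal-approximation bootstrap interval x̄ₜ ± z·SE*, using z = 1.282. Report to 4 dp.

Margin = 1.282 × 0.3761 = 0.48216
Interval: 3.736 ± 0.48216

(3.2538, 4.2182)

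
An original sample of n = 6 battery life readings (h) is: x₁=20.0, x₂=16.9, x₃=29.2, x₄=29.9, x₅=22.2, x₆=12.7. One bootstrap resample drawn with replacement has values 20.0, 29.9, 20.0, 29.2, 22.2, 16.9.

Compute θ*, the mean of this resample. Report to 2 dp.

θ* = 23.03

Mean = (20.0 + 29.9 + 20.0 + 29.2 + 22.2 + 16.9) / 6 = 138.20 / 6 = 23.03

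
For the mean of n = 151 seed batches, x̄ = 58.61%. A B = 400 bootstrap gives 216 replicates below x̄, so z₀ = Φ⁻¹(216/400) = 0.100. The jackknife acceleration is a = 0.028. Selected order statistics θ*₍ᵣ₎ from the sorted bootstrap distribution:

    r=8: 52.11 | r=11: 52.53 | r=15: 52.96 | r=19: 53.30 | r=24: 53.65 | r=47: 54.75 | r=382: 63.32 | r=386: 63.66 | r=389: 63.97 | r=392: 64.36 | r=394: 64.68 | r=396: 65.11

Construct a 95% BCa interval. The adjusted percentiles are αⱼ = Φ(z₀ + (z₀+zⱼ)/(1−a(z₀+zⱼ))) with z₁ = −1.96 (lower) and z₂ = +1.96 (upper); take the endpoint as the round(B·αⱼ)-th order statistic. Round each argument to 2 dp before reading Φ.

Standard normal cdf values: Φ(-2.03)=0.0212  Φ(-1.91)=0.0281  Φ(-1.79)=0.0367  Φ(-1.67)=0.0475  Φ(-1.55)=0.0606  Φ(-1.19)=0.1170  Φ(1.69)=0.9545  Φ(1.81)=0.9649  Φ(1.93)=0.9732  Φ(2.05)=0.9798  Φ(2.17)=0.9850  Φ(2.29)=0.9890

Lower: z₀ + z₁ = 0.100 + (-1.960) = -1.860; 1 − a(z₀+z₁) = 1 − (0.028)(-1.860) = 1.0521; argument = 0.100 + (-1.860)/1.0521 = -1.6679 → -1.67.
α₁ = Φ(-1.67) = 0.0475; rank = round(400 × 0.0475) = 19; θ*₍19₎ = 53.30.
Upper: z₀ + z₂ = 2.060; 1 − a(z₀+z₂) = 0.9423; argument = 2.2861 → 2.29; α₂ = 0.9890; rank = 396; θ*₍396₎ = 65.11.

(53.30, 65.11)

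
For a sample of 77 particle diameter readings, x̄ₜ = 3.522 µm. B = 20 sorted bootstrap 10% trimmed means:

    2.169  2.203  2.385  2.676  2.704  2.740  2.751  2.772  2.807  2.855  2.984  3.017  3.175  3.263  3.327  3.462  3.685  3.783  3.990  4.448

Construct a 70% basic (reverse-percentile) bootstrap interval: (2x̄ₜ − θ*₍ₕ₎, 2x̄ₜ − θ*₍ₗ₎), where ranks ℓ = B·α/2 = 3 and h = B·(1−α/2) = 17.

(3.359, 4.659)

Percentile endpoints at ranks 3 and 17: θ*₍3₎ = 2.385, θ*₍17₎ = 3.685.
Basic interval reflects these around x̄ₜ:
  lower = 2 × 3.522 − 3.685 = 3.359
  upper = 2 × 3.522 − 2.385 = 4.659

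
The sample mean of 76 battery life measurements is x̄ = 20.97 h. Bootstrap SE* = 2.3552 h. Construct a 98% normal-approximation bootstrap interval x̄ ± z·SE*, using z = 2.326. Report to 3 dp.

Margin = 2.326 × 2.3552 = 5.4782
Interval: 20.97 ± 5.4782

(15.492, 26.448)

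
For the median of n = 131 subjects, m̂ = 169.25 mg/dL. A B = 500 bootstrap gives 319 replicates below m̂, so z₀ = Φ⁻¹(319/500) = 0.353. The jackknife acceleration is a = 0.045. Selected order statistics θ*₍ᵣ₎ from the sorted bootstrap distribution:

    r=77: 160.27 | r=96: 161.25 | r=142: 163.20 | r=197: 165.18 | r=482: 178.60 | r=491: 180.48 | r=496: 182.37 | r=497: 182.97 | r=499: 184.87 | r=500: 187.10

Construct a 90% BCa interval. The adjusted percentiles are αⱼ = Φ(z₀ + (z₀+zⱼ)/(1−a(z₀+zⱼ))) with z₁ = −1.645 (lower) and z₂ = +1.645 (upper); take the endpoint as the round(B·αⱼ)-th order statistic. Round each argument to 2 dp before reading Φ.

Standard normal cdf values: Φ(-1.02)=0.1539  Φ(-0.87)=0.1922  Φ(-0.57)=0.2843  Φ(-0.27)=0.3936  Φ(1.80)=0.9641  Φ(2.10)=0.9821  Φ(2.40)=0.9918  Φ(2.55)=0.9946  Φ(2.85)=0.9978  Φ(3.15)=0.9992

(161.25, 182.97)

Lower: z₀ + z₁ = 0.353 + (-1.645) = -1.292; 1 − a(z₀+z₁) = 1 − (0.045)(-1.292) = 1.0581; argument = 0.353 + (-1.292)/1.0581 = -0.8680 → -0.87.
α₁ = Φ(-0.87) = 0.1922; rank = round(500 × 0.1922) = 96; θ*₍96₎ = 161.25.
Upper: z₀ + z₂ = 1.998; 1 − a(z₀+z₂) = 0.9101; argument = 2.5484 → 2.55; α₂ = 0.9946; rank = 497; θ*₍497₎ = 182.97.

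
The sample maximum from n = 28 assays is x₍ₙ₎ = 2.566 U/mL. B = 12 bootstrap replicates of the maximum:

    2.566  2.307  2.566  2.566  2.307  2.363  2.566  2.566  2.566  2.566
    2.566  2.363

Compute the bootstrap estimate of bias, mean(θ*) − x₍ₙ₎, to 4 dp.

bias = −0.0770

mean(θ*) = (2.566 + 2.307 + 2.566 + 2.566 + 2.307 + 2.363 + 2.566 + 2.566 + 2.566 + 2.566 + 2.566 + 2.363) / 12 = 2.48900
bias = 2.48900 − 2.566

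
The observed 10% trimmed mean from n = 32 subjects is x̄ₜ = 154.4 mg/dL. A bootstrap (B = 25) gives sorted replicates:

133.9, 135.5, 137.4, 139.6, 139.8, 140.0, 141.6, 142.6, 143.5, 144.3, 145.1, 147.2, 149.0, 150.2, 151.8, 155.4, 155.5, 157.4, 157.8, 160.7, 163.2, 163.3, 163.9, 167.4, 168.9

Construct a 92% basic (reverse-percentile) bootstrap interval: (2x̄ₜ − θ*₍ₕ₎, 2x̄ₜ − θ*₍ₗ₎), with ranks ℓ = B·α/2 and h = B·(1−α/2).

(141.4, 174.9)

Percentile endpoints at ranks 1 and 24: θ*₍1₎ = 133.9, θ*₍24₎ = 167.4.
Basic interval reflects these around x̄ₜ:
  lower = 2 × 154.4 − 167.4 = 141.4
  upper = 2 × 154.4 − 133.9 = 174.9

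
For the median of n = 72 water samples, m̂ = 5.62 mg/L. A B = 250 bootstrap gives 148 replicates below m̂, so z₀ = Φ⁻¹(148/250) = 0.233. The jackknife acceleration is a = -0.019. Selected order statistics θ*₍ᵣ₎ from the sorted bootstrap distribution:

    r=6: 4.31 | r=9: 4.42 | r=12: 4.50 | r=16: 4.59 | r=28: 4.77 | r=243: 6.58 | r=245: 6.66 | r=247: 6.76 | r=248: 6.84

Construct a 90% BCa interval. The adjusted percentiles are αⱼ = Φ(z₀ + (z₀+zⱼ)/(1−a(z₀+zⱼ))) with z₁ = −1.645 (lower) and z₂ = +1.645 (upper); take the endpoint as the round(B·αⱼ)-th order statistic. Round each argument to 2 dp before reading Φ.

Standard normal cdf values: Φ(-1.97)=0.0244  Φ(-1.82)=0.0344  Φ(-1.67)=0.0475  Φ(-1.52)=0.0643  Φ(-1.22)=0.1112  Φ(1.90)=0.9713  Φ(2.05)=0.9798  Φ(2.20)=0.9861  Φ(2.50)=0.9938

Lower: z₀ + z₁ = 0.233 + (-1.645) = -1.412; 1 − a(z₀+z₁) = 1 − (-0.019)(-1.412) = 0.9732; argument = 0.233 + (-1.412)/0.9732 = -1.2179 → -1.22.
α₁ = Φ(-1.22) = 0.1112; rank = round(250 × 0.1112) = 28; θ*₍28₎ = 4.77.
Upper: z₀ + z₂ = 1.878; 1 − a(z₀+z₂) = 1.0357; argument = 2.0463 → 2.05; α₂ = 0.9798; rank = 245; θ*₍245₎ = 6.66.

(4.77, 6.66)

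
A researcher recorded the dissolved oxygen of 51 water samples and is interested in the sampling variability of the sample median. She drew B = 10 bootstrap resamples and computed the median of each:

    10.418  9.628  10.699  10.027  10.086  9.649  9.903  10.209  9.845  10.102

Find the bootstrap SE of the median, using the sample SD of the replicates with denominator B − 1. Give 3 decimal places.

Bootstrap SE is the standard deviation of the 10 replicate medians.
Mean of replicates: (10.418 + 9.628 + 10.699 + 10.027 + 10.086 + 9.649 + 9.903 + 10.209 + 9.845 + 10.102) / 10 = 100.5660 / 10 = 10.0566
Sum of squared deviations: (+0.3614)² + (−0.4286)² + (+0.6424)² + (−0.0296)² + (+0.0294)² + (−0.4076)² + (−0.1536)² + (+0.1524)² + (−0.2116)² + (+0.0454)² = 0.9885
Variance = 0.9885 / 9 = 0.1098
SE* = √0.1098

SE* = 0.331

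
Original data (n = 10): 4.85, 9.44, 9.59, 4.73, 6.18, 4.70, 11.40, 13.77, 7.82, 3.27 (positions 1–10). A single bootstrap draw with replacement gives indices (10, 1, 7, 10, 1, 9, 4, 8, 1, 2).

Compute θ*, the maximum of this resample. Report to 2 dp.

Resample values: 3.27, 4.85, 11.40, 3.27, 4.85, 7.82, 4.73, 13.77, 4.85, 9.44.
Maximum = 13.77

θ* = 13.77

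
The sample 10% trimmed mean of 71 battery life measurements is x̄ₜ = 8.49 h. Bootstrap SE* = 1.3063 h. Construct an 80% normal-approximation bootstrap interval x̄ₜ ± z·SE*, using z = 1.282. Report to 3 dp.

(6.815, 10.165)

Margin = 1.282 × 1.3063 = 1.6747
Interval: 8.49 ± 1.6747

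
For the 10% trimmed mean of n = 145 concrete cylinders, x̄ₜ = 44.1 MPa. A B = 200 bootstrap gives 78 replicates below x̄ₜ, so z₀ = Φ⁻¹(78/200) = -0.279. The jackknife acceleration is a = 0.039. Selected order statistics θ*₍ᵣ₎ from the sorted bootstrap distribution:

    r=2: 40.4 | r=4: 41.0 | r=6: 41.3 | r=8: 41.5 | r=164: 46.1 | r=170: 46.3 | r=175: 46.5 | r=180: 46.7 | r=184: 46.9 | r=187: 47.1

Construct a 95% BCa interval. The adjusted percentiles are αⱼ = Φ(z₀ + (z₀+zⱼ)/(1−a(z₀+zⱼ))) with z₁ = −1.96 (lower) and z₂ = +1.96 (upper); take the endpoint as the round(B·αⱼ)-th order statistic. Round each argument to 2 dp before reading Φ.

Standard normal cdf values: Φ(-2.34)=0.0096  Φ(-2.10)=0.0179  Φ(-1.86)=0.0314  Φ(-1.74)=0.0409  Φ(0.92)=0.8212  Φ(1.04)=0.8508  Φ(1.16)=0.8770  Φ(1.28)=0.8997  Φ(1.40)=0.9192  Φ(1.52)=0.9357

(40.4, 47.1)

Lower: z₀ + z₁ = -0.279 + (-1.960) = -2.239; 1 − a(z₀+z₁) = 1 − (0.039)(-2.239) = 1.0873; argument = -0.279 + (-2.239)/1.0873 = -2.3382 → -2.34.
α₁ = Φ(-2.34) = 0.0096; rank = round(200 × 0.0096) = 2; θ*₍2₎ = 40.4.
Upper: z₀ + z₂ = 1.681; 1 − a(z₀+z₂) = 0.9344; argument = 1.5199 → 1.52; α₂ = 0.9357; rank = 187; θ*₍187₎ = 47.1.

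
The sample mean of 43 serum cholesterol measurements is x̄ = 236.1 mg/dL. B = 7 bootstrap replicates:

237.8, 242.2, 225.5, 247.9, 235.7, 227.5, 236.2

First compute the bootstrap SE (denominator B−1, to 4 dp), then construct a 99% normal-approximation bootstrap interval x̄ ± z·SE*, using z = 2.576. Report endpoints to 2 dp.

(215.99, 256.21)

Mean of replicates = 236.1143; sum of squared deviations = 365.8286; SE* = √(365.8286/6) = 7.8084
Margin = 2.576 × 7.8084 = 20.114
Interval: 236.1 ± 20.114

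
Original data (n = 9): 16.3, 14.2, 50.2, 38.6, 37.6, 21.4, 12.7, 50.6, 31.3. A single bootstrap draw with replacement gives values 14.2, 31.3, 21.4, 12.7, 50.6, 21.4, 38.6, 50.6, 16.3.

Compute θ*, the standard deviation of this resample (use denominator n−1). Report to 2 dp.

θ* = 14.96

Mean = 28.5667; sum of squared deviations = 1790.4200
s² = 1790.4200 / 8 = 223.8025
s = √223.8025 = 14.96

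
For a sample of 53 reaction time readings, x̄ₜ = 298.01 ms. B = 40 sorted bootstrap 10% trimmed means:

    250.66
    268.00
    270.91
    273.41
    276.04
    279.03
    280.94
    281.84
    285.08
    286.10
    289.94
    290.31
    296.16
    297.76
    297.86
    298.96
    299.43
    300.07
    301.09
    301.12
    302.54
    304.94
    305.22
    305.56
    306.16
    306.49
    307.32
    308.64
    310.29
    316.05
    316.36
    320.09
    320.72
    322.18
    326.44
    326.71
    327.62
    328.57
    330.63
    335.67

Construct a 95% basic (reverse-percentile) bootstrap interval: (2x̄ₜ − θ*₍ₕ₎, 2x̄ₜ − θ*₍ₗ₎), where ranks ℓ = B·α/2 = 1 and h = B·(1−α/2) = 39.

Percentile endpoints at ranks 1 and 39: θ*₍1₎ = 250.66, θ*₍39₎ = 330.63.
Basic interval reflects these around x̄ₜ:
  lower = 2 × 298.01 − 330.63 = 265.39
  upper = 2 × 298.01 − 250.66 = 345.36

(265.39, 345.36)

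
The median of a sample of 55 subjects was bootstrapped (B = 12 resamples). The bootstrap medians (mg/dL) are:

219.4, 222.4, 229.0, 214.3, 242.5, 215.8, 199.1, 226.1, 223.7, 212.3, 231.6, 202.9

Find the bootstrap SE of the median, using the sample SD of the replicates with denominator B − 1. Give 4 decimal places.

Bootstrap SE is the standard deviation of the 12 replicate medians.
Mean of replicates: (219.4 + 222.4 + 229.0 + 214.3 + 242.5 + 215.8 + 199.1 + 226.1 + 223.7 + 212.3 + 231.6 + 202.9) / 12 = 2639.10000 / 12 = 219.92500
Sum of squared deviations: (−0.52500)² + (+2.47500)² + (+9.07500)² + (−5.62500)² + (+22.57500)² + (−4.12500)² + (−20.82500)² + (+6.17500)² + (+3.77500)² + (−7.62500)² + (+11.67500)² + (−17.02500)² = 1617.40250
Variance = 1617.40250 / 11 = 147.03659
SE* = √147.03659

SE* = 12.1259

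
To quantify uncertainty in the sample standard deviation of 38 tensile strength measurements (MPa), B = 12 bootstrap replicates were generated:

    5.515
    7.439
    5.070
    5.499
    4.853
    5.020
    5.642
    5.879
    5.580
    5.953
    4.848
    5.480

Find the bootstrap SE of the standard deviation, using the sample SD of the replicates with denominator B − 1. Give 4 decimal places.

SE* = 0.6970

Bootstrap SE is the standard deviation of the 12 replicate standard deviations.
Mean of replicates: (5.515 + 7.439 + 5.070 + 5.499 + 4.853 + 5.020 + 5.642 + 5.879 + 5.580 + 5.953 + 4.848 + 5.480) / 12 = 66.77800 / 12 = 5.56483
Sum of squared deviations: (−0.04983)² + (+1.87417)² + (−0.49483)² + (−0.06583)² + (−0.71183)² + (−0.54483)² + (+0.07717)² + (+0.31417)² + (+0.01517)² + (+0.38817)² + (−0.71683)² + (−0.08483)² = 5.34433
Variance = 5.34433 / 11 = 0.48585
SE* = √0.48585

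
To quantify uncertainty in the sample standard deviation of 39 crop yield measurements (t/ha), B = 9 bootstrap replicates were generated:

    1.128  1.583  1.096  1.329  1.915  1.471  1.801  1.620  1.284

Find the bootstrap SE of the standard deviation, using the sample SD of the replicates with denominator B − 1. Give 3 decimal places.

SE* = 0.286

Bootstrap SE is the standard deviation of the 9 replicate standard deviations.
Mean of replicates: (1.128 + 1.583 + 1.096 + 1.329 + 1.915 + 1.471 + 1.801 + 1.620 + 1.284) / 9 = 13.2270 / 9 = 1.4697
Sum of squared deviations: (−0.3417)² + (+0.1133)² + (−0.3737)² + (−0.1407)² + (+0.4453)² + (+0.0013)² + (+0.3313)² + (+0.1503)² + (−0.1857)² = 0.6542
Variance = 0.6542 / 8 = 0.0818
SE* = √0.0818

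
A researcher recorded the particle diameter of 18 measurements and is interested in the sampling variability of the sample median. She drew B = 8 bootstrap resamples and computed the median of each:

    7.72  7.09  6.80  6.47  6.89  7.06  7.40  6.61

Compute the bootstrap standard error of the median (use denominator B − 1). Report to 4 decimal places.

Bootstrap SE is the standard deviation of the 8 replicate medians.
Mean of replicates: (7.72 + 7.09 + 6.80 + 6.47 + 6.89 + 7.06 + 7.40 + 6.61) / 8 = 56.04000 / 8 = 7.00500
Sum of squared deviations: (+0.71500)² + (+0.08500)² + (−0.20500)² + (−0.53500)² + (−0.11500)² + (+0.05500)² + (+0.39500)² + (−0.39500)² = 1.17500
Variance = 1.17500 / 7 = 0.16786
SE* = √0.16786

SE* = 0.4097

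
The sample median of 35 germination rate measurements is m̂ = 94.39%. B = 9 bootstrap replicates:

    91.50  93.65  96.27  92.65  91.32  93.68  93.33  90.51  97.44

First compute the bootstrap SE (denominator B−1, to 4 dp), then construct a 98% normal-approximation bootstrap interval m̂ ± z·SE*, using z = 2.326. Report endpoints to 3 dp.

Mean of replicates = 93.3722; sum of squared deviations = 41.5484; SE* = √(41.5484/8) = 2.2789
Margin = 2.326 × 2.2789 = 5.3007
Interval: 94.39 ± 5.3007

(89.089, 99.691)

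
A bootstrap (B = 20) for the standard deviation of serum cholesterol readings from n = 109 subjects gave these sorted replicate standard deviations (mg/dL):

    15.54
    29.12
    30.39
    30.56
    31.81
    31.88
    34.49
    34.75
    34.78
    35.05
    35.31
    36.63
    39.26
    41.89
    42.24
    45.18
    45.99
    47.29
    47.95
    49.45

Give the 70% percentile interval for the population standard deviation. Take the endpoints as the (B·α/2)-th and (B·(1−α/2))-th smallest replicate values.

(30.39, 45.99)

α = 0.30; lower rank = 20 × 0.150 = 3; upper rank = 20 × 0.850 = 17.
The 3rd smallest replicate is 30.39; the 17th is 45.99.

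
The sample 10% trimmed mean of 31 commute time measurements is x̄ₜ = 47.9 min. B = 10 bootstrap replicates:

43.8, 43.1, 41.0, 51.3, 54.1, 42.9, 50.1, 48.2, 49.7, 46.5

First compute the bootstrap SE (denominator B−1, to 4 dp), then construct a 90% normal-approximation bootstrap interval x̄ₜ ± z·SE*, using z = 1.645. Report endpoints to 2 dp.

Mean of replicates = 47.0700; sum of squared deviations = 165.7010; SE* = √(165.7010/9) = 4.2908
Margin = 1.645 × 4.2908 = 7.058
Interval: 47.9 ± 7.058

(40.84, 54.96)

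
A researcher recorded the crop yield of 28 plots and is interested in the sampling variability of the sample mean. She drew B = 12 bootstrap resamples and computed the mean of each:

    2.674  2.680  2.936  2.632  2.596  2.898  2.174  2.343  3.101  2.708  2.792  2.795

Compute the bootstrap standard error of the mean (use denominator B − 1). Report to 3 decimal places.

Bootstrap SE is the standard deviation of the 12 replicate means.
Mean of replicates: (2.674 + 2.680 + 2.936 + 2.632 + 2.596 + 2.898 + 2.174 + 2.343 + 3.101 + 2.708 + 2.792 + 2.795) / 12 = 32.3290 / 12 = 2.6941
Sum of squared deviations: (−0.0201)² + (−0.0141)² + (+0.2419)² + (−0.0621)² + (−0.0981)² + (+0.2039)² + (−0.5201)² + (−0.3511)² + (+0.4069)² + (+0.0139)² + (+0.0979)² + (+0.1009)² = 0.6935
Variance = 0.6935 / 11 = 0.0630
SE* = √0.0630

SE* = 0.251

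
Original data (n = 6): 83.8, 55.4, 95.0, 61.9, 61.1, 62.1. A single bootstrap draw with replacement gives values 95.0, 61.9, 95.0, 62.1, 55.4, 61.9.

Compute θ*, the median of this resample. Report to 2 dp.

Sorted: 55.4, 61.9, 61.9, 62.1, 95.0, 95.0
Median = average of the two middle values = 62.00

θ* = 62.00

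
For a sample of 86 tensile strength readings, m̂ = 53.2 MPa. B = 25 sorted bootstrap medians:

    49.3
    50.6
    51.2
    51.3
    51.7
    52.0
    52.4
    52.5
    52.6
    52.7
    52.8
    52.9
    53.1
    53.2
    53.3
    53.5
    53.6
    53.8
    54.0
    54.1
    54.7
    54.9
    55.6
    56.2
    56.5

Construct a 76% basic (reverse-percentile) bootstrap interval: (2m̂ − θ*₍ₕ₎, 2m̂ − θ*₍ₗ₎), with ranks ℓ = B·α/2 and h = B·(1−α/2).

(51.5, 55.2)

Percentile endpoints at ranks 3 and 22: θ*₍3₎ = 51.2, θ*₍22₎ = 54.9.
Basic interval reflects these around m̂:
  lower = 2 × 53.2 − 54.9 = 51.5
  upper = 2 × 53.2 − 51.2 = 55.2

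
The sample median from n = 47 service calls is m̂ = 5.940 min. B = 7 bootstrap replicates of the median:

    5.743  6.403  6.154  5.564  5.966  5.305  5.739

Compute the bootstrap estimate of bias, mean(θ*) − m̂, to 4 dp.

bias = −0.1009

mean(θ*) = (5.743 + 6.403 + 6.154 + 5.564 + 5.966 + 5.305 + 5.739) / 7 = 5.83914
bias = 5.83914 − 5.940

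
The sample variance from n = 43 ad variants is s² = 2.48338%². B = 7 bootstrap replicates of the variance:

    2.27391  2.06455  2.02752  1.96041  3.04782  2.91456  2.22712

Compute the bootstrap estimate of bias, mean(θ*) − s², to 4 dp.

mean(θ*) = (2.27391 + 2.06455 + 2.02752 + 1.96041 + 3.04782 + 2.91456 + 2.22712) / 7 = 2.35941
bias = 2.35941 − 2.48338

bias = −0.1240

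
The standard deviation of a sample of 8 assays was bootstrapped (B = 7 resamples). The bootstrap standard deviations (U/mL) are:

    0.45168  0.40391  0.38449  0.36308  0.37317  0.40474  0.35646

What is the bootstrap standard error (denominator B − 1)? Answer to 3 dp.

Bootstrap SE is the standard deviation of the 7 replicate standard deviations.
Mean of replicates: (0.45168 + 0.40391 + 0.38449 + 0.36308 + 0.37317 + 0.40474 + 0.35646) / 7 = 2.737530 / 7 = 0.391076
Sum of squared deviations: (+0.060604)² + (+0.012834)² + (−0.006586)² + (−0.027996)² + (−0.017906)² + (+0.013664)² + (−0.034616)² = 0.006370
Variance = 0.006370 / 6 = 0.001062
SE* = √0.001062

SE* = 0.033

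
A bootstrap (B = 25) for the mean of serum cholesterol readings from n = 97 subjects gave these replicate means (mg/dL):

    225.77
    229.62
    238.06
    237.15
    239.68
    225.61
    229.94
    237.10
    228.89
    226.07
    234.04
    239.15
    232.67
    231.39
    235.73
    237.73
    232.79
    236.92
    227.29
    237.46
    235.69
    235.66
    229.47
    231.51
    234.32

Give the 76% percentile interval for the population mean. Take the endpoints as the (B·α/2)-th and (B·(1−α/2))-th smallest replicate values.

Sorted replicates: 225.61, 225.77, 226.07, 227.29, 228.89, 229.47, 229.62, 229.94, 231.39, 231.51, 232.67, 232.79, 234.04, 234.32, 235.66, 235.69, 235.73, 236.92, 237.10, 237.15, 237.46, 237.73, 238.06, 239.15, 239.68
α = 0.24; lower rank = 25 × 0.120 = 3; upper rank = 25 × 0.880 = 22.
The 3rd smallest replicate is 226.07; the 22nd is 237.73.

(226.07, 237.73)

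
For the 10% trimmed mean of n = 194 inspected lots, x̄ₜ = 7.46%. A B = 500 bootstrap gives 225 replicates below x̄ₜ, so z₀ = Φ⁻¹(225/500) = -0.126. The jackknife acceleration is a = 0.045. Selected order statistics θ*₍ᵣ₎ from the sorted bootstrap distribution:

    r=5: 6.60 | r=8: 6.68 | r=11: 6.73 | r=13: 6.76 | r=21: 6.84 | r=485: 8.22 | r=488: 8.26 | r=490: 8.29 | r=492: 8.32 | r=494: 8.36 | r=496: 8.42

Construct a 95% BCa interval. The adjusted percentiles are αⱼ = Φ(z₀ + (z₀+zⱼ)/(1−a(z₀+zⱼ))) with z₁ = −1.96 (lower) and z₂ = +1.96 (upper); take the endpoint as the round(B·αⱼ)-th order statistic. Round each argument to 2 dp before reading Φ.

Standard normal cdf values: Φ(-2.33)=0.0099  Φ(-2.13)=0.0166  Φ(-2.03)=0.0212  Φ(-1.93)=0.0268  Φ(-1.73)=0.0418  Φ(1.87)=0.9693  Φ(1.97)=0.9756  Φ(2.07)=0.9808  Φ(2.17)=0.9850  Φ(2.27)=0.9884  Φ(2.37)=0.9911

(6.73, 8.22)

Lower: z₀ + z₁ = -0.126 + (-1.960) = -2.086; 1 − a(z₀+z₁) = 1 − (0.045)(-2.086) = 1.0939; argument = -0.126 + (-2.086)/1.0939 = -2.0330 → -2.03.
α₁ = Φ(-2.03) = 0.0212; rank = round(500 × 0.0212) = 11; θ*₍11₎ = 6.73.
Upper: z₀ + z₂ = 1.834; 1 − a(z₀+z₂) = 0.9175; argument = 1.8730 → 1.87; α₂ = 0.9693; rank = 485; θ*₍485₎ = 8.22.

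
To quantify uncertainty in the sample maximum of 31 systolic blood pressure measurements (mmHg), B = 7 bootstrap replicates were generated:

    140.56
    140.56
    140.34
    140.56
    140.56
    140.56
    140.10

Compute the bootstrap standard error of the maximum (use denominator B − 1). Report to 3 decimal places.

Bootstrap SE is the standard deviation of the 7 replicate maximums.
Mean of replicates: (140.56 + 140.56 + 140.34 + 140.56 + 140.56 + 140.56 + 140.10) / 7 = 983.2400 / 7 = 140.4629
Sum of squared deviations: (+0.0971)² + (+0.0971)² + (−0.1229)² + (+0.0971)² + (+0.0971)² + (+0.0971)² + (−0.3629)² = 0.1939
Variance = 0.1939 / 6 = 0.0323
SE* = √0.0323

SE* = 0.180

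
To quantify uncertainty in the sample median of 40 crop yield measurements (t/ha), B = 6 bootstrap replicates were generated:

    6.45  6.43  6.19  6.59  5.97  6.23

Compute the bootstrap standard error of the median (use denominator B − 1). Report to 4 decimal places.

Bootstrap SE is the standard deviation of the 6 replicate medians.
Mean of replicates: (6.45 + 6.43 + 6.19 + 6.59 + 5.97 + 6.23) / 6 = 37.86000 / 6 = 6.31000
Sum of squared deviations: (+0.14000)² + (+0.12000)² + (−0.12000)² + (+0.28000)² + (−0.34000)² + (−0.08000)² = 0.24880
Variance = 0.24880 / 5 = 0.04976
SE* = √0.04976

SE* = 0.2231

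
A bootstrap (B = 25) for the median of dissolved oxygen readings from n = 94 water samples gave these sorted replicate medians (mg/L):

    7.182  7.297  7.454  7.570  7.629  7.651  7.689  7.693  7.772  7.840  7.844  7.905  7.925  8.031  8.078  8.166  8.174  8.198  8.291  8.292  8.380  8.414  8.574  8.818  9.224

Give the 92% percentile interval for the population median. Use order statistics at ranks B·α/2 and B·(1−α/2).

(7.182, 8.818)

α = 0.08; lower rank = 25 × 0.040 = 1; upper rank = 25 × 0.960 = 24.
The 1st smallest replicate is 7.182; the 24th is 8.818.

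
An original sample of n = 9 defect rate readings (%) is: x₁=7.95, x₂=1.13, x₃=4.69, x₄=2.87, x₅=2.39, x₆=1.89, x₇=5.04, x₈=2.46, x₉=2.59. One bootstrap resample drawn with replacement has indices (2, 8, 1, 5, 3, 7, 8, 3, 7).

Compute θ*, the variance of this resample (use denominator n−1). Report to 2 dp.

Resample values: 1.13, 2.46, 7.95, 2.39, 4.69, 5.04, 2.46, 4.69, 5.04.
Mean = 3.9833; sum of squared deviations = 34.2876
s² = 34.2876 / 8 = 4.2860

θ* = 4.29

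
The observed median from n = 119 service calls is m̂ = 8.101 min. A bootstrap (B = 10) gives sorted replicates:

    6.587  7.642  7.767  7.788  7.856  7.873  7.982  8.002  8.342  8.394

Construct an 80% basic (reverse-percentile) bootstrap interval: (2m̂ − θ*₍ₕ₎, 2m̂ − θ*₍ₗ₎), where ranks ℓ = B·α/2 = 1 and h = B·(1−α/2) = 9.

(7.860, 9.615)

Percentile endpoints at ranks 1 and 9: θ*₍1₎ = 6.587, θ*₍9₎ = 8.342.
Basic interval reflects these around m̂:
  lower = 2 × 8.101 − 8.342 = 7.860
  upper = 2 × 8.101 − 6.587 = 9.615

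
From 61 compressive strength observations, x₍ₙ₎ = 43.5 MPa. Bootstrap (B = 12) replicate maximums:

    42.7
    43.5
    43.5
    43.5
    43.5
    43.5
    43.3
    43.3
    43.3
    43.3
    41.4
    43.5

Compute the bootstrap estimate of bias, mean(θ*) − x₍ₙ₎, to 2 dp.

mean(θ*) = (42.7 + 43.5 + 43.5 + 43.5 + 43.5 + 43.5 + 43.3 + 43.3 + 43.3 + 43.3 + 41.4 + 43.5) / 12 = 43.192
bias = 43.192 − 43.5

bias = −0.31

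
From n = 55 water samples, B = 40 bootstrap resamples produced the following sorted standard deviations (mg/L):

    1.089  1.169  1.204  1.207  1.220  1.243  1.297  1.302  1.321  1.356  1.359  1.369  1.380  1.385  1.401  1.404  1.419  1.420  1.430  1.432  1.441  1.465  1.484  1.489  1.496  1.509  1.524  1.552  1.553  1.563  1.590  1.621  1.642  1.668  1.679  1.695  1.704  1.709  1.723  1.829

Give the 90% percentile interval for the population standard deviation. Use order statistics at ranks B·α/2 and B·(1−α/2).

α = 0.10; lower rank = 40 × 0.050 = 2; upper rank = 40 × 0.950 = 38.
The 2nd smallest replicate is 1.169; the 38th is 1.709.

(1.169, 1.709)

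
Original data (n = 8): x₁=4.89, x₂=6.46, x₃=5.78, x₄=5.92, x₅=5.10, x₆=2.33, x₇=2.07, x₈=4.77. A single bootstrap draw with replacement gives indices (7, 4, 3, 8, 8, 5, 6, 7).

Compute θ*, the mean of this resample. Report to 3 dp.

θ* = 4.101

Resample values: 2.07, 5.92, 5.78, 4.77, 4.77, 5.10, 2.33, 2.07.
Mean = (2.07 + 5.92 + 5.78 + 4.77 + 4.77 + 5.10 + 2.33 + 2.07) / 8 = 32.810 / 8 = 4.101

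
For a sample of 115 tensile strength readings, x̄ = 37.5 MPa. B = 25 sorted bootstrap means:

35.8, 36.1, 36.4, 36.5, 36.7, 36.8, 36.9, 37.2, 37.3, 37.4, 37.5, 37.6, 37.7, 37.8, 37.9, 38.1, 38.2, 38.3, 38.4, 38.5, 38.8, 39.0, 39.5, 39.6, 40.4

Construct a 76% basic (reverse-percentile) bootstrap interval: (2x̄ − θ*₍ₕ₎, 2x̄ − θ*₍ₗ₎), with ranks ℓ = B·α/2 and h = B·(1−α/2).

Percentile endpoints at ranks 3 and 22: θ*₍3₎ = 36.4, θ*₍22₎ = 39.0.
Basic interval reflects these around x̄:
  lower = 2 × 37.5 − 39.0 = 36.0
  upper = 2 × 37.5 − 36.4 = 38.6

(36.0, 38.6)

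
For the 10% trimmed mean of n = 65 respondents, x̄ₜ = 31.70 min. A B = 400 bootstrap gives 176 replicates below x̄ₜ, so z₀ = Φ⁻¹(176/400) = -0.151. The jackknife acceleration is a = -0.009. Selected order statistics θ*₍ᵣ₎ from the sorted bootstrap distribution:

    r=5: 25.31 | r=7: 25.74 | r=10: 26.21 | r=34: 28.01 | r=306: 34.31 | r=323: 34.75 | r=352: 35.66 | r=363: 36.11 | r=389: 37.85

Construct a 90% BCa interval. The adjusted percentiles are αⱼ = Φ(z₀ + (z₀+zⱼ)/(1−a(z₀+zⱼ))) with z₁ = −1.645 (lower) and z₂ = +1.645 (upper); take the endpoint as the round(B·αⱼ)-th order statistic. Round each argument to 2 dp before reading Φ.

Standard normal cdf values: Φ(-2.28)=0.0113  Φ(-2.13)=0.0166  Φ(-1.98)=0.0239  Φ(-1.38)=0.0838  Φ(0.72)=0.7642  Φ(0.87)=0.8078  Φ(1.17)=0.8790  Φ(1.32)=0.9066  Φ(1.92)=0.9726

(26.21, 36.11)

Lower: z₀ + z₁ = -0.151 + (-1.645) = -1.796; 1 − a(z₀+z₁) = 1 − (-0.009)(-1.796) = 0.9838; argument = -0.151 + (-1.796)/0.9838 = -1.9765 → -1.98.
α₁ = Φ(-1.98) = 0.0239; rank = round(400 × 0.0239) = 10; θ*₍10₎ = 26.21.
Upper: z₀ + z₂ = 1.494; 1 − a(z₀+z₂) = 1.0134; argument = 1.3232 → 1.32; α₂ = 0.9066; rank = 363; θ*₍363₎ = 36.11.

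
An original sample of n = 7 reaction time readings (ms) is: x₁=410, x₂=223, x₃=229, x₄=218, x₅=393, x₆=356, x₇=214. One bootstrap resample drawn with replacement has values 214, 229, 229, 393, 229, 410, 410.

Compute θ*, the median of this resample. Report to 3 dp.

Sorted: 214, 229, 229, 229, 393, 410, 410
Median = middle value = 229.000

θ* = 229.000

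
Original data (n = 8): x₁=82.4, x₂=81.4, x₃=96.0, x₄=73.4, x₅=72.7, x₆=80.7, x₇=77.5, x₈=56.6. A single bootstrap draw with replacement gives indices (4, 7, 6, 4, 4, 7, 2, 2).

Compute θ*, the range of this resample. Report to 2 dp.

θ* = 8.00

Resample values: 73.4, 77.5, 80.7, 73.4, 73.4, 77.5, 81.4, 81.4.
Range = 81.4 − 73.4 = 8.00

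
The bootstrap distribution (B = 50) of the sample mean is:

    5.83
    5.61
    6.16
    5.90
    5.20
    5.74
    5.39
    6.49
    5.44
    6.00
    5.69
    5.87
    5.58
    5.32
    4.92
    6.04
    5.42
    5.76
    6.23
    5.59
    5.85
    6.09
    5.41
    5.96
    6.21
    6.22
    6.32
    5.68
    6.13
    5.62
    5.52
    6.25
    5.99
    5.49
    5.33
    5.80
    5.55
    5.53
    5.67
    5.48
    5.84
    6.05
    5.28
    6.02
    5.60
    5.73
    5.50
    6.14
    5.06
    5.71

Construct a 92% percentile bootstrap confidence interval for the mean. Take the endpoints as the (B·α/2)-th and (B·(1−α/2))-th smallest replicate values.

(5.06, 6.25)

Sorted replicates: 4.92, 5.06, 5.20, 5.28, 5.32, 5.33, 5.39, 5.41, 5.42, 5.44, 5.48, 5.49, 5.50, 5.52, 5.53, 5.55, 5.58, 5.59, 5.60, 5.61, 5.62, 5.67, 5.68, 5.69, 5.71, 5.73, 5.74, 5.76, 5.80, 5.83, 5.84, 5.85, 5.87, 5.90, 5.96, 5.99, 6.00, 6.02, 6.04, 6.05, 6.09, 6.13, 6.14, 6.16, 6.21, 6.22, 6.23, 6.25, 6.32, 6.49
α = 0.08; lower rank = 50 × 0.040 = 2; upper rank = 50 × 0.960 = 48.
The 2nd smallest replicate is 5.06; the 48th is 6.25.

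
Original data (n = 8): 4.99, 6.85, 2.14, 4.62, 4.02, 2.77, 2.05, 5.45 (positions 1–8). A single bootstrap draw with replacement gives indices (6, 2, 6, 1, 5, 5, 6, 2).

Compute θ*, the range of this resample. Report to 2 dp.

Resample values: 2.77, 6.85, 2.77, 4.99, 4.02, 4.02, 2.77, 6.85.
Range = 6.85 − 2.77 = 4.08

θ* = 4.08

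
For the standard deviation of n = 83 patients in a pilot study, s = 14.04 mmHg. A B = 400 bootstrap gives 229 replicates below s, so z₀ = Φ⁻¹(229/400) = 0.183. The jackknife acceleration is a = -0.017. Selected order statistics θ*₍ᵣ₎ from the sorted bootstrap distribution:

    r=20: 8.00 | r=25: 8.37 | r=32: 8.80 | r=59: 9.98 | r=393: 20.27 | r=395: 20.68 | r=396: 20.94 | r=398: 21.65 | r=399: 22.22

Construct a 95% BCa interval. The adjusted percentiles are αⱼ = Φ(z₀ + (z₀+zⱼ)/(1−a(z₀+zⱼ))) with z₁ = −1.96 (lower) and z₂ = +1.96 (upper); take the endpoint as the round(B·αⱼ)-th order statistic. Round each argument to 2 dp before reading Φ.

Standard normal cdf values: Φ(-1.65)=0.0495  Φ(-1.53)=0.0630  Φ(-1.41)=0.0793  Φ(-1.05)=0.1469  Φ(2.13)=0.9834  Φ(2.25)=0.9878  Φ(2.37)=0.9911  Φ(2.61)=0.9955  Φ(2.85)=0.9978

Lower: z₀ + z₁ = 0.183 + (-1.960) = -1.777; 1 − a(z₀+z₁) = 1 − (-0.017)(-1.777) = 0.9698; argument = 0.183 + (-1.777)/0.9698 = -1.6494 → -1.65.
α₁ = Φ(-1.65) = 0.0495; rank = round(400 × 0.0495) = 20; θ*₍20₎ = 8.00.
Upper: z₀ + z₂ = 2.143; 1 − a(z₀+z₂) = 1.0364; argument = 2.2507 → 2.25; α₂ = 0.9878; rank = 395; θ*₍395₎ = 20.68.

(8.00, 20.68)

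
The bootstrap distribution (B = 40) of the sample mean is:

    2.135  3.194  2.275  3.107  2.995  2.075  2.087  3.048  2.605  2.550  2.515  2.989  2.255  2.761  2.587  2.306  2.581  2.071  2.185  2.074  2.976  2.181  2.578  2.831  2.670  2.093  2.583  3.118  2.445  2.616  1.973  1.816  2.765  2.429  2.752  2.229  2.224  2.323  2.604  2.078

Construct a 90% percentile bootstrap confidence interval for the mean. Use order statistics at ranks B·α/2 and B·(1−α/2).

(1.973, 3.107)

Sorted replicates: 1.816, 1.973, 2.071, 2.074, 2.075, 2.078, 2.087, 2.093, 2.135, 2.181, 2.185, 2.224, 2.229, 2.255, 2.275, 2.306, 2.323, 2.429, 2.445, 2.515, 2.550, 2.578, 2.581, 2.583, 2.587, 2.604, 2.605, 2.616, 2.670, 2.752, 2.761, 2.765, 2.831, 2.976, 2.989, 2.995, 3.048, 3.107, 3.118, 3.194
α = 0.10; lower rank = 40 × 0.050 = 2; upper rank = 40 × 0.950 = 38.
The 2nd smallest replicate is 1.973; the 38th is 3.107.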